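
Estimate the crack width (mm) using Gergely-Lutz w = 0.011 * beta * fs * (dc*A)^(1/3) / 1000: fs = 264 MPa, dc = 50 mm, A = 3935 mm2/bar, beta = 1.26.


w = 0.011 * beta * fs * (dc * A)^(1/3) / 1000
= 0.011 * 1.26 * 264 * (50 * 3935)^(1/3) / 1000
= 0.213 mm

0.213


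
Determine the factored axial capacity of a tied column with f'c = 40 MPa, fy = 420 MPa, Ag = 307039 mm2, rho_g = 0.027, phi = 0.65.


Ast = rho * Ag = 0.027 * 307039 = 8290.053 mm2
phi*Pn = 0.65 * 0.80 * (0.85 * 40 * (307039 - 8290.053) + 420 * 8290.053) / 1000
= 7092.43 kN

7092.43


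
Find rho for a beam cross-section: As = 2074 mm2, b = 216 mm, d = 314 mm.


rho = As / (b * d)
= 2074 / (216 * 314)
= 0.0306

0.0306


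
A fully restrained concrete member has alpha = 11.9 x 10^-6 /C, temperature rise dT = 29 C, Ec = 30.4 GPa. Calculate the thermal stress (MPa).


sigma = alpha * dT * Ec
= 11.9e-6 * 29 * 30.4 * 1000
= 10.491 MPa

10.491


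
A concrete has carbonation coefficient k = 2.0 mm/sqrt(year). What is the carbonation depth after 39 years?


depth = k * sqrt(t)
= 2.0 * sqrt(39)
= 12.49 mm

12.49


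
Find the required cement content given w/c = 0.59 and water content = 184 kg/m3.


Cement = water / (w/c)
= 184 / 0.59
= 311.9 kg/m3

311.9


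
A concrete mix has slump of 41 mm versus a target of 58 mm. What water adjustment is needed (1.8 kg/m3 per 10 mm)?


Difference = 58 - 41 = 17 mm
Water adjustment = 17 * 1.8 / 10 = 3.1 kg/m3

3.1


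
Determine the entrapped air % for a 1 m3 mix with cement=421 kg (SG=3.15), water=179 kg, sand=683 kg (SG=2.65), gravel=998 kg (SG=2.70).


Vol cement = 421 / (3.15 * 1000) = 0.133651 m3
Vol water = 179 / 1000 = 0.179 m3
Vol sand = 683 / (2.65 * 1000) = 0.257736 m3
Vol gravel = 998 / (2.70 * 1000) = 0.36963 m3
Total solid + water volume = 0.940016 m3
Air = (1 - 0.940016) * 100 = 6.0%

6.0


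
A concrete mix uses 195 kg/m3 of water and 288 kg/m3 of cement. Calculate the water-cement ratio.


w/c = water / cement
w/c = 195 / 288 = 0.677

0.677


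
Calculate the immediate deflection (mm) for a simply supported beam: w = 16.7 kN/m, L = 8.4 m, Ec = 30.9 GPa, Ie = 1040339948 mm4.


Convert: L = 8.4 m = 8400 mm, Ec = 30.9 GPa = 30900 MPa
delta = 5 * 16.7 * 8400^4 / (384 * 30900 * 1040339948)
= 33.68 mm

33.68


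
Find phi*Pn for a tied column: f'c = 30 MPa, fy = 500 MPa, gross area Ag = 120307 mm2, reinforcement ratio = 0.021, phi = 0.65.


Ast = rho * Ag = 0.021 * 120307 = 2526.447 mm2
phi*Pn = 0.65 * 0.80 * (0.85 * 30 * (120307 - 2526.447) + 500 * 2526.447) / 1000
= 2218.65 kN

2218.65


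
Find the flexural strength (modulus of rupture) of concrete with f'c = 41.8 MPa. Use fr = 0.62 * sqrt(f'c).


fr = 0.62 * sqrt(41.8)
= 4.008 MPa

4.008


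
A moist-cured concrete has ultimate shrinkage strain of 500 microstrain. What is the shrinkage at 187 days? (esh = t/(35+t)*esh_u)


esh(187) = 187 / (35 + 187) * 500
= 187 / 222 * 500
= 421.2 microstrain

421.2


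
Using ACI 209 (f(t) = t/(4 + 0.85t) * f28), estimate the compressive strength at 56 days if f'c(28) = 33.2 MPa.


f(56) = 56 / (4 + 0.85 * 56) * 33.2
= 56 / 51.6 * 33.2
= 36.03 MPa

36.03


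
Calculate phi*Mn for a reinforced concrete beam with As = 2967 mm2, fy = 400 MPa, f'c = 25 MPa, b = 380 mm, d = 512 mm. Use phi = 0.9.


a = As * fy / (0.85 * f'c * b)
= 2967 * 400 / (0.85 * 25 * 380)
= 146.9721 mm
Mn = As * fy * (d - a/2) / 10^6
= 520.4283 kN-m
phi*Mn = 0.9 * 520.4283 = 468.39 kN-m

468.39


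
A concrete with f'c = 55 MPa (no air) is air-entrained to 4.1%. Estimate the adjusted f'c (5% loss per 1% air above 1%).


Strength loss = (4.1 - 1) * 5 = 15.5%
f'c = 55 * (1 - 15.5/100)
= 46.48 MPa

46.48


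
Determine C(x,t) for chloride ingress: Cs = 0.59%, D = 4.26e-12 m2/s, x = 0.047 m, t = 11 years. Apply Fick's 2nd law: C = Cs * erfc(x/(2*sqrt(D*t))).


t_seconds = 11 * 365.25 * 24 * 3600 = 347133600.0 s
arg = 0.047 / (2 * sqrt(4.26e-12 * 347133600.0))
= 0.6111
erfc(0.6111) = 0.3875
C = 0.59 * 0.3875 = 0.2286%

0.2286


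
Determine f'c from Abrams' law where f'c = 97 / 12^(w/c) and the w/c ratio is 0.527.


f'c = 97 / 12^0.527
= 97 / 3.704
= 26.18 MPa

26.18


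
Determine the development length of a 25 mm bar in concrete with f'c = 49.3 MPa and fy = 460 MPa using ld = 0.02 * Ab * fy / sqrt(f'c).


Ab = pi * 25^2 / 4 = 490.874 mm2
ld = 0.02 * 490.874 * 460 / sqrt(49.3)
= 643.2 mm

643.2


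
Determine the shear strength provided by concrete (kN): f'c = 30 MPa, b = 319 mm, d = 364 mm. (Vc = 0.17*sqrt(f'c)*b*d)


Vc = 0.17 * sqrt(30) * 319 * 364 / 1000
= 108.12 kN

108.12


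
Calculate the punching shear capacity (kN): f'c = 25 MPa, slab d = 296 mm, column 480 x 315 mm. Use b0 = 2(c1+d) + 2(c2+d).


b0 = 2*(480 + 296) + 2*(315 + 296) = 2774 mm
Vc = 0.33 * sqrt(25) * 2774 * 296 / 1000
= 1354.82 kN

1354.82


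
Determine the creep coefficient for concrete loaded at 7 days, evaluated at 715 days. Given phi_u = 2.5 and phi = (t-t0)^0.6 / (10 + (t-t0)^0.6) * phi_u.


dt = 715 - 7 = 708
phi = 708^0.6 / (10 + 708^0.6) * 2.5
= 2.092

2.092


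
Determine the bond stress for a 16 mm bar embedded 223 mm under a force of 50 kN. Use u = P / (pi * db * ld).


u = P / (pi * db * ld)
= 50 * 1000 / (pi * 16 * 223)
= 4.461 MPa

4.461


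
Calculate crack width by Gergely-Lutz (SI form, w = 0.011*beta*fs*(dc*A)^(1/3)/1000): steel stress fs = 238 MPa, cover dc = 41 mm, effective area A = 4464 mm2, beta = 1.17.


w = 0.011 * beta * fs * (dc * A)^(1/3) / 1000
= 0.011 * 1.17 * 238 * (41 * 4464)^(1/3) / 1000
= 0.174 mm

0.174


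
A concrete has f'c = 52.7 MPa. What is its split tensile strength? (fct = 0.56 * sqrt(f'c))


fct = 0.56 * sqrt(52.7)
= 0.56 * 7.259
= 4.065 MPa

4.065


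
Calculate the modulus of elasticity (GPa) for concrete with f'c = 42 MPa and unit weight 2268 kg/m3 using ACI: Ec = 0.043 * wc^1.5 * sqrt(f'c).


Ec = 0.043 * 2268^1.5 * sqrt(42) / 1000
= 30.1 GPa

30.1


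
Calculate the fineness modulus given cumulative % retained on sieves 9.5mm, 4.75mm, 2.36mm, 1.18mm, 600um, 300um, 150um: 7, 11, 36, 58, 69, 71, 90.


FM = sum(cumulative % retained) / 100
= 342 / 100
= 3.42

3.42


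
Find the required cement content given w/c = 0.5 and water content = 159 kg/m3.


Cement = water / (w/c)
= 159 / 0.5
= 318.0 kg/m3

318.0


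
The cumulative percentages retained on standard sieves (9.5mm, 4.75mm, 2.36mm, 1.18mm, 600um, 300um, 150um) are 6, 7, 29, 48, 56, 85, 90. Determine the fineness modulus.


FM = sum(cumulative % retained) / 100
= 321 / 100
= 3.21

3.21


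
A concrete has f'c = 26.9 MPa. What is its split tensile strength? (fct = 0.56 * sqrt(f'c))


fct = 0.56 * sqrt(26.9)
= 0.56 * 5.187
= 2.904 MPa

2.904


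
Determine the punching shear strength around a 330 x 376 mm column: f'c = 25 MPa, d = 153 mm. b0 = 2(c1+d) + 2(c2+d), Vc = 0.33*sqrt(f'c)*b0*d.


b0 = 2*(330 + 153) + 2*(376 + 153) = 2024 mm
Vc = 0.33 * sqrt(25) * 2024 * 153 / 1000
= 510.96 kN

510.96


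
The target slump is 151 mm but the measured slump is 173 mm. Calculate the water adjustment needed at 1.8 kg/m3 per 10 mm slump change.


Difference = 151 - 173 = -22 mm
Water adjustment = -22 * 1.8 / 10 = -4.0 kg/m3

-4.0


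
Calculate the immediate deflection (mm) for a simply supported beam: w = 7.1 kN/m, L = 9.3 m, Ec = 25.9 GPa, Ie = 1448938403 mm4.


Convert: L = 9.3 m = 9300 mm, Ec = 25.9 GPa = 25900 MPa
delta = 5 * 7.1 * 9300^4 / (384 * 25900 * 1448938403)
= 18.43 mm

18.43


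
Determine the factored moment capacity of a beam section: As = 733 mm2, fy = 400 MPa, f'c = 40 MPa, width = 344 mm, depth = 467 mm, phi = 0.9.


a = As * fy / (0.85 * f'c * b)
= 733 * 400 / (0.85 * 40 * 344)
= 25.0684 mm
Mn = As * fy * (d - a/2) / 10^6
= 133.2494 kN-m
phi*Mn = 0.9 * 133.2494 = 119.92 kN-m

119.92


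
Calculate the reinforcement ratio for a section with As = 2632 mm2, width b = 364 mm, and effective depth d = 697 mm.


rho = As / (b * d)
= 2632 / (364 * 697)
= 0.0104

0.0104


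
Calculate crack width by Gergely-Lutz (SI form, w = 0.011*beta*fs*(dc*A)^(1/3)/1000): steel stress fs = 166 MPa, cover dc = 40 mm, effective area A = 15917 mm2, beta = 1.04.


w = 0.011 * beta * fs * (dc * A)^(1/3) / 1000
= 0.011 * 1.04 * 166 * (40 * 15917)^(1/3) / 1000
= 0.163 mm

0.163


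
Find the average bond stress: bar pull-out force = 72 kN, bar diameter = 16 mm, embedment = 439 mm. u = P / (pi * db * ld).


u = P / (pi * db * ld)
= 72 * 1000 / (pi * 16 * 439)
= 3.263 MPa

3.263


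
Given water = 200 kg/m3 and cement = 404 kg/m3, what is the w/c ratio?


w/c = water / cement
w/c = 200 / 404 = 0.495

0.495


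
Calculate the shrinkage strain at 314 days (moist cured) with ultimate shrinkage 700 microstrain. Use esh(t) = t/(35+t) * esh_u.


esh(314) = 314 / (35 + 314) * 700
= 314 / 349 * 700
= 629.8 microstrain

629.8


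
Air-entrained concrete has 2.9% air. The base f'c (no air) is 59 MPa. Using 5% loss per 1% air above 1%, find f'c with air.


Strength loss = (2.9 - 1) * 5 = 9.5%
f'c = 59 * (1 - 9.5/100)
= 53.4 MPa

53.4


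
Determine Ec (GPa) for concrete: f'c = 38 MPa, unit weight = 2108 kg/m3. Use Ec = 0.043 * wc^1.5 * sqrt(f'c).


Ec = 0.043 * 2108^1.5 * sqrt(38) / 1000
= 25.65 GPa

25.65


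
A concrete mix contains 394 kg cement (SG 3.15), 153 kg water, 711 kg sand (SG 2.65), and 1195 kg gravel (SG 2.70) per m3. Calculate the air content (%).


Vol cement = 394 / (3.15 * 1000) = 0.125079 m3
Vol water = 153 / 1000 = 0.153 m3
Vol sand = 711 / (2.65 * 1000) = 0.268302 m3
Vol gravel = 1195 / (2.70 * 1000) = 0.442593 m3
Total solid + water volume = 0.988974 m3
Air = (1 - 0.988974) * 100 = 1.1%

1.1


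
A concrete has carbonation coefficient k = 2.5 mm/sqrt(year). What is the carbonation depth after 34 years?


depth = k * sqrt(t)
= 2.5 * sqrt(34)
= 14.58 mm

14.58


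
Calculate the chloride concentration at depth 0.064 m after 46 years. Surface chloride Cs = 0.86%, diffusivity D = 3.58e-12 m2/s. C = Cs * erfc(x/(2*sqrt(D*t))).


t_seconds = 46 * 365.25 * 24 * 3600 = 1451649600.0 s
arg = 0.064 / (2 * sqrt(3.58e-12 * 1451649600.0))
= 0.4439
erfc(0.4439) = 0.5302
C = 0.86 * 0.5302 = 0.4559%

0.4559


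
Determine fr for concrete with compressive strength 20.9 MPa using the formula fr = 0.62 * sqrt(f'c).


fr = 0.62 * sqrt(20.9)
= 2.834 MPa

2.834


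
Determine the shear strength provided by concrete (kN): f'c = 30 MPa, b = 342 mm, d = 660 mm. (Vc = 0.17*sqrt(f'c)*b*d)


Vc = 0.17 * sqrt(30) * 342 * 660 / 1000
= 210.17 kN

210.17


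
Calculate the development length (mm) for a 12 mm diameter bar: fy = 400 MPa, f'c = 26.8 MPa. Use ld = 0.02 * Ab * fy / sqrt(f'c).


Ab = pi * 12^2 / 4 = 113.097 mm2
ld = 0.02 * 113.097 * 400 / sqrt(26.8)
= 174.8 mm

174.8


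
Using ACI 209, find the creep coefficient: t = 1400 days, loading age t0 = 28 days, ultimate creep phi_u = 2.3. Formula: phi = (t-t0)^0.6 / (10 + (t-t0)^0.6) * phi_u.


dt = 1400 - 28 = 1372
phi = 1372^0.6 / (10 + 1372^0.6) * 2.3
= 2.033

2.033


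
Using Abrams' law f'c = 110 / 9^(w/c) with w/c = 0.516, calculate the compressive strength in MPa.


f'c = 110 / 9^0.516
= 110 / 3.107
= 35.4 MPa

35.4


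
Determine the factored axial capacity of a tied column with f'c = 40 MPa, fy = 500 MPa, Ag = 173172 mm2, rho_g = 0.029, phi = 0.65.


Ast = rho * Ag = 0.029 * 173172 = 5021.988 mm2
phi*Pn = 0.65 * 0.80 * (0.85 * 40 * (173172 - 5021.988) + 500 * 5021.988) / 1000
= 4278.61 kN

4278.61


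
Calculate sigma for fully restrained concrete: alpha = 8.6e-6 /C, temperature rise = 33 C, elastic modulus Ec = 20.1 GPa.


sigma = alpha * dT * Ec
= 8.6e-6 * 33 * 20.1 * 1000
= 5.704 MPa

5.704


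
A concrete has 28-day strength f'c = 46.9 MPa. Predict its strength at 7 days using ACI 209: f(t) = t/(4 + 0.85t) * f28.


f(7) = 7 / (4 + 0.85 * 7) * 46.9
= 7 / 9.95 * 46.9
= 32.99 MPa

32.99


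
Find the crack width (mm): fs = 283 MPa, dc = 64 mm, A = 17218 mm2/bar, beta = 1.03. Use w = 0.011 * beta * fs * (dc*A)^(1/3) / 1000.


w = 0.011 * beta * fs * (dc * A)^(1/3) / 1000
= 0.011 * 1.03 * 283 * (64 * 17218)^(1/3) / 1000
= 0.331 mm

0.331


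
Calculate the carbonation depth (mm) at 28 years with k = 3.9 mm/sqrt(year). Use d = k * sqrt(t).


depth = k * sqrt(t)
= 3.9 * sqrt(28)
= 20.64 mm

20.64


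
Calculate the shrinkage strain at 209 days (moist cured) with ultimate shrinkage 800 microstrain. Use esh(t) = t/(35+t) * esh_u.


esh(209) = 209 / (35 + 209) * 800
= 209 / 244 * 800
= 685.2 microstrain

685.2


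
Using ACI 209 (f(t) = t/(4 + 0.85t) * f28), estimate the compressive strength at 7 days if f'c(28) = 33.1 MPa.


f(7) = 7 / (4 + 0.85 * 7) * 33.1
= 7 / 9.95 * 33.1
= 23.29 MPa

23.29


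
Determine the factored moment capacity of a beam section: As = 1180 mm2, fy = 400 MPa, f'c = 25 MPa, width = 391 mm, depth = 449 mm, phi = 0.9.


a = As * fy / (0.85 * f'c * b)
= 1180 * 400 / (0.85 * 25 * 391)
= 56.8076 mm
Mn = As * fy * (d - a/2) / 10^6
= 198.5214 kN-m
phi*Mn = 0.9 * 198.5214 = 178.67 kN-m

178.67


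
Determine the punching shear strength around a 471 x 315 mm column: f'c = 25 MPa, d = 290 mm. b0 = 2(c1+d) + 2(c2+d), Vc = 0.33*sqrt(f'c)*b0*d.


b0 = 2*(471 + 290) + 2*(315 + 290) = 2732 mm
Vc = 0.33 * sqrt(25) * 2732 * 290 / 1000
= 1307.26 kN

1307.26


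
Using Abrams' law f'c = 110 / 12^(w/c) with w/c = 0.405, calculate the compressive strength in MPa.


f'c = 110 / 12^0.405
= 110 / 2.736
= 40.21 MPa

40.21


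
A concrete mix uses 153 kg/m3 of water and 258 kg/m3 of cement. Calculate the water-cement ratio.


w/c = water / cement
w/c = 153 / 258 = 0.593

0.593


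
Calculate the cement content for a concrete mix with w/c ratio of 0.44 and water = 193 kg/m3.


Cement = water / (w/c)
= 193 / 0.44
= 438.6 kg/m3

438.6


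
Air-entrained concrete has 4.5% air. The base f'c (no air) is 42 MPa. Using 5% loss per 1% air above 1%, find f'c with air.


Strength loss = (4.5 - 1) * 5 = 17.5%
f'c = 42 * (1 - 17.5/100)
= 34.65 MPa

34.65


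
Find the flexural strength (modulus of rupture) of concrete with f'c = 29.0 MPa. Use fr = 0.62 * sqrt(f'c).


fr = 0.62 * sqrt(29.0)
= 3.339 MPa

3.339


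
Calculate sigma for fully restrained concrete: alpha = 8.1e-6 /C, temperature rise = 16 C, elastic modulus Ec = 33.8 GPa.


sigma = alpha * dT * Ec
= 8.1e-6 * 16 * 33.8 * 1000
= 4.38 MPa

4.38


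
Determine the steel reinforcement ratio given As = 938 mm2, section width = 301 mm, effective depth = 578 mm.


rho = As / (b * d)
= 938 / (301 * 578)
= 0.0054

0.0054


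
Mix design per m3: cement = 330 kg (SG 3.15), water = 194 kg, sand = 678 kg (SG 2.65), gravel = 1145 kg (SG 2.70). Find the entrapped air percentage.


Vol cement = 330 / (3.15 * 1000) = 0.104762 m3
Vol water = 194 / 1000 = 0.194 m3
Vol sand = 678 / (2.65 * 1000) = 0.255849 m3
Vol gravel = 1145 / (2.70 * 1000) = 0.424074 m3
Total solid + water volume = 0.978685 m3
Air = (1 - 0.978685) * 100 = 2.13%

2.13


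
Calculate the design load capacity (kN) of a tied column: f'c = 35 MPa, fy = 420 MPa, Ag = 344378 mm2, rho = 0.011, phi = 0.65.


Ast = rho * Ag = 0.011 * 344378 = 3788.158 mm2
phi*Pn = 0.65 * 0.80 * (0.85 * 35 * (344378 - 3788.158) + 420 * 3788.158) / 1000
= 6096.26 kN

6096.26


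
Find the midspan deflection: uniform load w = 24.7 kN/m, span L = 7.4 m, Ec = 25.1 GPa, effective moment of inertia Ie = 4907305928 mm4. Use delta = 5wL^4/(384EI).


Convert: L = 7.4 m = 7400 mm, Ec = 25.1 GPa = 25100 MPa
delta = 5 * 24.7 * 7400^4 / (384 * 25100 * 4907305928)
= 7.83 mm

7.83


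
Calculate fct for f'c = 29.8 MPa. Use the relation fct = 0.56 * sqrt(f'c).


fct = 0.56 * sqrt(29.8)
= 0.56 * 5.459
= 3.057 MPa

3.057


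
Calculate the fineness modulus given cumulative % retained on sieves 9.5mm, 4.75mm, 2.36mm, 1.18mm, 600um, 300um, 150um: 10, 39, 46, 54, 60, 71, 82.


FM = sum(cumulative % retained) / 100
= 362 / 100
= 3.62

3.62


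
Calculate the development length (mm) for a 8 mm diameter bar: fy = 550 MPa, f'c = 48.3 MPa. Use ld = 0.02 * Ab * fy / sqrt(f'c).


Ab = pi * 8^2 / 4 = 50.265 mm2
ld = 0.02 * 50.265 * 550 / sqrt(48.3)
= 79.6 mm

79.6


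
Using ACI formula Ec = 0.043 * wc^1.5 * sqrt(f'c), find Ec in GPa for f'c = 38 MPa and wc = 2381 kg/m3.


Ec = 0.043 * 2381^1.5 * sqrt(38) / 1000
= 30.8 GPa

30.8


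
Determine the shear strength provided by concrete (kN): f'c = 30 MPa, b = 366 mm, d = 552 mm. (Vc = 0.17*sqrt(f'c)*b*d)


Vc = 0.17 * sqrt(30) * 366 * 552 / 1000
= 188.12 kN

188.12


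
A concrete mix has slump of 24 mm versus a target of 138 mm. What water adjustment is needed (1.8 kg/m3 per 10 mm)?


Difference = 138 - 24 = 114 mm
Water adjustment = 114 * 1.8 / 10 = 20.5 kg/m3

20.5


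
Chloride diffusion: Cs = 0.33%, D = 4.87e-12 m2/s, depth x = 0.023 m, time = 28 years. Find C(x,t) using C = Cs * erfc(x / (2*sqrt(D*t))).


t_seconds = 28 * 365.25 * 24 * 3600 = 883612800.0 s
arg = 0.023 / (2 * sqrt(4.87e-12 * 883612800.0))
= 0.1753
erfc(0.1753) = 0.8042
C = 0.33 * 0.8042 = 0.2654%

0.2654


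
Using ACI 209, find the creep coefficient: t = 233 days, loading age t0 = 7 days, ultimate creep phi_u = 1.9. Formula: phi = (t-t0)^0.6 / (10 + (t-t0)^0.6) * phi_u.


dt = 233 - 7 = 226
phi = 226^0.6 / (10 + 226^0.6) * 1.9
= 1.37

1.37


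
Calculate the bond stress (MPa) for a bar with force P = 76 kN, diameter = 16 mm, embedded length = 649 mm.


u = P / (pi * db * ld)
= 76 * 1000 / (pi * 16 * 649)
= 2.33 MPa

2.33


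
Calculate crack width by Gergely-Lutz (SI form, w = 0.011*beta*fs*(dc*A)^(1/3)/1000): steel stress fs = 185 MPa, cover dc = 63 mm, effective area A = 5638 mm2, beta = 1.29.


w = 0.011 * beta * fs * (dc * A)^(1/3) / 1000
= 0.011 * 1.29 * 185 * (63 * 5638)^(1/3) / 1000
= 0.186 mm

0.186


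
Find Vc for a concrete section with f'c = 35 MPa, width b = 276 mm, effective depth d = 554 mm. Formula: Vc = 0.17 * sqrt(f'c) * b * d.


Vc = 0.17 * sqrt(35) * 276 * 554 / 1000
= 153.78 kN

153.78


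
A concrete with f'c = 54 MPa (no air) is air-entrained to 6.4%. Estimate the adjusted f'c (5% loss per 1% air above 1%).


Strength loss = (6.4 - 1) * 5 = 27.0%
f'c = 54 * (1 - 27.0/100)
= 39.42 MPa

39.42


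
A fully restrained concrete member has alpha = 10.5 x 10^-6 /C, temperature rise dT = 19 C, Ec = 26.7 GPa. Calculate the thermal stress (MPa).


sigma = alpha * dT * Ec
= 10.5e-6 * 19 * 26.7 * 1000
= 5.327 MPa

5.327


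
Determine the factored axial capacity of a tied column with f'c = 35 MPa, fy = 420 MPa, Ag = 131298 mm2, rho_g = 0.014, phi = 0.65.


Ast = rho * Ag = 0.014 * 131298 = 1838.172 mm2
phi*Pn = 0.65 * 0.80 * (0.85 * 35 * (131298 - 1838.172) + 420 * 1838.172) / 1000
= 2404.2 kN

2404.2


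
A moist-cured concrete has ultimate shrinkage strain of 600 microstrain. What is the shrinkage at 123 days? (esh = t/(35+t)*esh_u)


esh(123) = 123 / (35 + 123) * 600
= 123 / 158 * 600
= 467.1 microstrain

467.1


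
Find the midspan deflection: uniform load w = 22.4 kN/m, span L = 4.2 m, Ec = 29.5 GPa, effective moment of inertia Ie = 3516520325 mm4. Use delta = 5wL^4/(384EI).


Convert: L = 4.2 m = 4200 mm, Ec = 29.5 GPa = 29500 MPa
delta = 5 * 22.4 * 4200^4 / (384 * 29500 * 3516520325)
= 0.87 mm

0.87


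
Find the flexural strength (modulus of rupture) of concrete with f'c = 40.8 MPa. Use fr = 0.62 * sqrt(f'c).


fr = 0.62 * sqrt(40.8)
= 3.96 MPa

3.96


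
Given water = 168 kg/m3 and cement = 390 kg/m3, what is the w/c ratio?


w/c = water / cement
w/c = 168 / 390 = 0.431

0.431


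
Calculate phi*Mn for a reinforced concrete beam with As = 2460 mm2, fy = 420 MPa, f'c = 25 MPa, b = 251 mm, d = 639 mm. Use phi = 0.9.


a = As * fy / (0.85 * f'c * b)
= 2460 * 420 / (0.85 * 25 * 251)
= 193.7099 mm
Mn = As * fy * (d - a/2) / 10^6
= 560.1443 kN-m
phi*Mn = 0.9 * 560.1443 = 504.13 kN-m

504.13


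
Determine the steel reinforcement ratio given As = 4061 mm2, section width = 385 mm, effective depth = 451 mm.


rho = As / (b * d)
= 4061 / (385 * 451)
= 0.0234

0.0234


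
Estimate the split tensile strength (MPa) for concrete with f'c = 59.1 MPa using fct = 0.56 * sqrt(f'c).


fct = 0.56 * sqrt(59.1)
= 0.56 * 7.688
= 4.305 MPa

4.305


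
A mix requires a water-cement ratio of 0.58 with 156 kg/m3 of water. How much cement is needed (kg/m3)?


Cement = water / (w/c)
= 156 / 0.58
= 269.0 kg/m3

269.0


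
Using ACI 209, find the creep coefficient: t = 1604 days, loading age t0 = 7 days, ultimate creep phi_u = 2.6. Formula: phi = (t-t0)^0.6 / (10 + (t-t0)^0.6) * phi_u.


dt = 1604 - 7 = 1597
phi = 1597^0.6 / (10 + 1597^0.6) * 2.6
= 2.322

2.322


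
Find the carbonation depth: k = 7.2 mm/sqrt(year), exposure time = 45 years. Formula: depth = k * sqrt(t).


depth = k * sqrt(t)
= 7.2 * sqrt(45)
= 48.3 mm

48.3


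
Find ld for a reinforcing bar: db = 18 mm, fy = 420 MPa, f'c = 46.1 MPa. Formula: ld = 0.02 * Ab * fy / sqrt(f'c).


Ab = pi * 18^2 / 4 = 254.469 mm2
ld = 0.02 * 254.469 * 420 / sqrt(46.1)
= 314.8 mm

314.8


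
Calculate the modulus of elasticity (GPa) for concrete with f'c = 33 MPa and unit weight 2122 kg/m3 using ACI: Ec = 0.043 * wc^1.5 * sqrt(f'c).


Ec = 0.043 * 2122^1.5 * sqrt(33) / 1000
= 24.15 GPa

24.15


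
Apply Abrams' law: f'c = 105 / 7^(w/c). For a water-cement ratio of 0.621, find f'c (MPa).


f'c = 105 / 7^0.621
= 105 / 3.348
= 31.36 MPa

31.36


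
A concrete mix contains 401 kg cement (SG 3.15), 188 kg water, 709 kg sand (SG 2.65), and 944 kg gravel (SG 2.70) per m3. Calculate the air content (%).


Vol cement = 401 / (3.15 * 1000) = 0.127302 m3
Vol water = 188 / 1000 = 0.188 m3
Vol sand = 709 / (2.65 * 1000) = 0.267547 m3
Vol gravel = 944 / (2.70 * 1000) = 0.34963 m3
Total solid + water volume = 0.932478 m3
Air = (1 - 0.932478) * 100 = 6.75%

6.75


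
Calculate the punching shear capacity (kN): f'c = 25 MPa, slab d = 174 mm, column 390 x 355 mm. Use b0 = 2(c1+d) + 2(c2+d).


b0 = 2*(390 + 174) + 2*(355 + 174) = 2186 mm
Vc = 0.33 * sqrt(25) * 2186 * 174 / 1000
= 627.6 kN

627.6


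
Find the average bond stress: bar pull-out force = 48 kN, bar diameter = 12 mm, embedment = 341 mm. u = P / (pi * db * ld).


u = P / (pi * db * ld)
= 48 * 1000 / (pi * 12 * 341)
= 3.734 MPa

3.734


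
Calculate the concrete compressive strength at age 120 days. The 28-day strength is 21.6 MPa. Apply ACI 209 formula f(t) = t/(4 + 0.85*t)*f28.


f(120) = 120 / (4 + 0.85 * 120) * 21.6
= 120 / 106.0 * 21.6
= 24.45 MPa

24.45


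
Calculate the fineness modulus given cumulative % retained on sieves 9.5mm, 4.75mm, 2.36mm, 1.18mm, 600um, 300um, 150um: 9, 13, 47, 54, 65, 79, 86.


FM = sum(cumulative % retained) / 100
= 353 / 100
= 3.53

3.53


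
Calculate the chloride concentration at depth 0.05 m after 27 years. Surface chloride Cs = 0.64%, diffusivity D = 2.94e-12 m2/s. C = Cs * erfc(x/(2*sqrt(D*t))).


t_seconds = 27 * 365.25 * 24 * 3600 = 852055200.0 s
arg = 0.05 / (2 * sqrt(2.94e-12 * 852055200.0))
= 0.4995
erfc(0.4995) = 0.4799
C = 0.64 * 0.4799 = 0.3072%

0.3072


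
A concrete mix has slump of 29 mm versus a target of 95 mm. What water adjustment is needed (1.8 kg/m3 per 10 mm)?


Difference = 95 - 29 = 66 mm
Water adjustment = 66 * 1.8 / 10 = 11.9 kg/m3

11.9


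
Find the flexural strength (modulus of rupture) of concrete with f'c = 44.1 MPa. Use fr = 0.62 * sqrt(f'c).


fr = 0.62 * sqrt(44.1)
= 4.117 MPa

4.117


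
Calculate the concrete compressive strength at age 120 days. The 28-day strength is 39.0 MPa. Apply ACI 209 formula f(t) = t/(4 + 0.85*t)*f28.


f(120) = 120 / (4 + 0.85 * 120) * 39.0
= 120 / 106.0 * 39.0
= 44.15 MPa

44.15


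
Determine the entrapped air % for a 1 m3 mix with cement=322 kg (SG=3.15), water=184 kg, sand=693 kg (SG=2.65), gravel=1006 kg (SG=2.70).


Vol cement = 322 / (3.15 * 1000) = 0.102222 m3
Vol water = 184 / 1000 = 0.184 m3
Vol sand = 693 / (2.65 * 1000) = 0.261509 m3
Vol gravel = 1006 / (2.70 * 1000) = 0.372593 m3
Total solid + water volume = 0.920324 m3
Air = (1 - 0.920324) * 100 = 7.97%

7.97


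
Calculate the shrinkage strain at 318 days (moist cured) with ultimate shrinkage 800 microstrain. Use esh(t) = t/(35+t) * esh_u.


esh(318) = 318 / (35 + 318) * 800
= 318 / 353 * 800
= 720.7 microstrain

720.7


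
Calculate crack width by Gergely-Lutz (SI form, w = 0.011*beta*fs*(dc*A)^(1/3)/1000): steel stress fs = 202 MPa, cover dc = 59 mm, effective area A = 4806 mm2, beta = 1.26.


w = 0.011 * beta * fs * (dc * A)^(1/3) / 1000
= 0.011 * 1.26 * 202 * (59 * 4806)^(1/3) / 1000
= 0.184 mm

0.184


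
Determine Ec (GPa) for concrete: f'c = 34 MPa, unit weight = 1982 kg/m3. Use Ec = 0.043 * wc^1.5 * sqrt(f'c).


Ec = 0.043 * 1982^1.5 * sqrt(34) / 1000
= 22.12 GPa

22.12


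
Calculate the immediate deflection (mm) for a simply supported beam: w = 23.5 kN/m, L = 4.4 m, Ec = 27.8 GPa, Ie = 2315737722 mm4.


Convert: L = 4.4 m = 4400 mm, Ec = 27.8 GPa = 27800 MPa
delta = 5 * 23.5 * 4400^4 / (384 * 27800 * 2315737722)
= 1.78 mm

1.78


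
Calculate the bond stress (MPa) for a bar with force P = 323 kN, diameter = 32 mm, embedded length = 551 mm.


u = P / (pi * db * ld)
= 323 * 1000 / (pi * 32 * 551)
= 5.831 MPa

5.831


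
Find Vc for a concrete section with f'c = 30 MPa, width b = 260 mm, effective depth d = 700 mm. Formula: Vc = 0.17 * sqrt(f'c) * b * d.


Vc = 0.17 * sqrt(30) * 260 * 700 / 1000
= 169.47 kN

169.47


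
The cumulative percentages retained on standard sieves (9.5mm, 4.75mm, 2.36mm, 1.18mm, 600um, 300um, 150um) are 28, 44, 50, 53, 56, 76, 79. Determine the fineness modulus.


FM = sum(cumulative % retained) / 100
= 386 / 100
= 3.86

3.86


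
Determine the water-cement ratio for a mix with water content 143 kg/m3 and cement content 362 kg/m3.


w/c = water / cement
w/c = 143 / 362 = 0.395

0.395


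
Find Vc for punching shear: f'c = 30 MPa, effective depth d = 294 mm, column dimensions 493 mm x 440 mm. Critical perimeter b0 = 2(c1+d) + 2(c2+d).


b0 = 2*(493 + 294) + 2*(440 + 294) = 3042 mm
Vc = 0.33 * sqrt(30) * 3042 * 294 / 1000
= 1616.52 kN

1616.52


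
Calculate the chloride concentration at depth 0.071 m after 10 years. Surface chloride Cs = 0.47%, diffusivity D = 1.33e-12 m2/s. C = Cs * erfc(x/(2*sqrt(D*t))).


t_seconds = 10 * 365.25 * 24 * 3600 = 315576000.0 s
arg = 0.071 / (2 * sqrt(1.33e-12 * 315576000.0))
= 1.7328
erfc(1.7328) = 0.0143
C = 0.47 * 0.0143 = 0.0067%

0.0067


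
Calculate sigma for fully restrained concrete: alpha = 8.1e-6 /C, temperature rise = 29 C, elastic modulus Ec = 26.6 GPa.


sigma = alpha * dT * Ec
= 8.1e-6 * 29 * 26.6 * 1000
= 6.248 MPa

6.248


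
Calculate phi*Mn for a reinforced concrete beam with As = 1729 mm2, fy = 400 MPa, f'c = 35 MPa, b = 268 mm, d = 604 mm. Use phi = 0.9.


a = As * fy / (0.85 * f'c * b)
= 1729 * 400 / (0.85 * 35 * 268)
= 86.7428 mm
Mn = As * fy * (d - a/2) / 10^6
= 387.7308 kN-m
phi*Mn = 0.9 * 387.7308 = 348.96 kN-m

348.96


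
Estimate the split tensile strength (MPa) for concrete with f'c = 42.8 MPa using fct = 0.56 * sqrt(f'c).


fct = 0.56 * sqrt(42.8)
= 0.56 * 6.542
= 3.664 MPa

3.664


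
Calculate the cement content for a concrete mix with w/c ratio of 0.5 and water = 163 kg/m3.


Cement = water / (w/c)
= 163 / 0.5
= 326.0 kg/m3

326.0


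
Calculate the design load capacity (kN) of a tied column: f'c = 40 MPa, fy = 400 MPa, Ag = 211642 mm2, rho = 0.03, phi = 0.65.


Ast = rho * Ag = 0.03 * 211642 = 6349.26 mm2
phi*Pn = 0.65 * 0.80 * (0.85 * 40 * (211642 - 6349.26) + 400 * 6349.26) / 1000
= 4950.22 kN

4950.22


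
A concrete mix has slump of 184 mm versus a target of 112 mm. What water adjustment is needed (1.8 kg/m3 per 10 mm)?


Difference = 112 - 184 = -72 mm
Water adjustment = -72 * 1.8 / 10 = -13.0 kg/m3

-13.0


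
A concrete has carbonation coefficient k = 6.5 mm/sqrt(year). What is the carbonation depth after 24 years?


depth = k * sqrt(t)
= 6.5 * sqrt(24)
= 31.84 mm

31.84


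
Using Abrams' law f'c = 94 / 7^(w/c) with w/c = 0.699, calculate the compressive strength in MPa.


f'c = 94 / 7^0.699
= 94 / 3.897
= 24.12 MPa

24.12


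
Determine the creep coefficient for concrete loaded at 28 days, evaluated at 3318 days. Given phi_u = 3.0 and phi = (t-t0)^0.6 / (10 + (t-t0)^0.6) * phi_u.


dt = 3318 - 28 = 3290
phi = 3290^0.6 / (10 + 3290^0.6) * 3.0
= 2.784

2.784


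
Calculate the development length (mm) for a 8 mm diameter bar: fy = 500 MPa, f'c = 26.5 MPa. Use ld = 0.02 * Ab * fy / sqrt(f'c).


Ab = pi * 8^2 / 4 = 50.265 mm2
ld = 0.02 * 50.265 * 500 / sqrt(26.5)
= 97.6 mm

97.6


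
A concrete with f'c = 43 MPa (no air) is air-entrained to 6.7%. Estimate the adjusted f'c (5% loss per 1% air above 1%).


Strength loss = (6.7 - 1) * 5 = 28.5%
f'c = 43 * (1 - 28.5/100)
= 30.75 MPa

30.75


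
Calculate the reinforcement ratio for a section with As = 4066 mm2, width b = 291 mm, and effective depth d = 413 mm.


rho = As / (b * d)
= 4066 / (291 * 413)
= 0.0338

0.0338


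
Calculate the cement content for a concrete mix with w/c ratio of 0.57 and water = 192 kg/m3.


Cement = water / (w/c)
= 192 / 0.57
= 336.8 kg/m3

336.8


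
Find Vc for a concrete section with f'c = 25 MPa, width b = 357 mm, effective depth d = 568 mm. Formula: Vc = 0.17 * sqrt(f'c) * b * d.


Vc = 0.17 * sqrt(25) * 357 * 568 / 1000
= 172.36 kN

172.36


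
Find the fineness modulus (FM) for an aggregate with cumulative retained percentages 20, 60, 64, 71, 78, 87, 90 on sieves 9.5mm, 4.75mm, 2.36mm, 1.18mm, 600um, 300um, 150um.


FM = sum(cumulative % retained) / 100
= 470 / 100
= 4.7

4.7


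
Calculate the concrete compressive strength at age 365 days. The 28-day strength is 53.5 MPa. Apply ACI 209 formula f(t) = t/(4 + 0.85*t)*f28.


f(365) = 365 / (4 + 0.85 * 365) * 53.5
= 365 / 314.25 * 53.5
= 62.14 MPa

62.14


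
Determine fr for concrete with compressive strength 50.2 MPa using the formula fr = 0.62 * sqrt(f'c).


fr = 0.62 * sqrt(50.2)
= 4.393 MPa

4.393


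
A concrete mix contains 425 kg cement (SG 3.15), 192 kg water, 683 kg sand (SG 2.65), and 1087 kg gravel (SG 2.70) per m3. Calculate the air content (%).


Vol cement = 425 / (3.15 * 1000) = 0.134921 m3
Vol water = 192 / 1000 = 0.192 m3
Vol sand = 683 / (2.65 * 1000) = 0.257736 m3
Vol gravel = 1087 / (2.70 * 1000) = 0.402593 m3
Total solid + water volume = 0.987249 m3
Air = (1 - 0.987249) * 100 = 1.28%

1.28


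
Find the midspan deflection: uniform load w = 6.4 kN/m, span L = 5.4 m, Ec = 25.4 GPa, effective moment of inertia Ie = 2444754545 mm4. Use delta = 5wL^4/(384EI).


Convert: L = 5.4 m = 5400 mm, Ec = 25.4 GPa = 25400 MPa
delta = 5 * 6.4 * 5400^4 / (384 * 25400 * 2444754545)
= 1.14 mm

1.14


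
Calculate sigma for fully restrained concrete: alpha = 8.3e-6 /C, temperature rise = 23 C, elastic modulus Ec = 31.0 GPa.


sigma = alpha * dT * Ec
= 8.3e-6 * 23 * 31.0 * 1000
= 5.918 MPa

5.918


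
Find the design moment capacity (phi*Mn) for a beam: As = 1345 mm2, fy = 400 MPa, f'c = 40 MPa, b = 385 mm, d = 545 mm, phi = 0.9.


a = As * fy / (0.85 * f'c * b)
= 1345 * 400 / (0.85 * 40 * 385)
= 41.1001 mm
Mn = As * fy * (d - a/2) / 10^6
= 282.1541 kN-m
phi*Mn = 0.9 * 282.1541 = 253.94 kN-m

253.94


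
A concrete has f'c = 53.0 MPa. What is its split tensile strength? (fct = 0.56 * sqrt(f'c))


fct = 0.56 * sqrt(53.0)
= 0.56 * 7.28
= 4.077 MPa

4.077


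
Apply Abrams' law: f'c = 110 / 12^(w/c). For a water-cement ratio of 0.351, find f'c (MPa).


f'c = 110 / 12^0.351
= 110 / 2.392
= 45.98 MPa

45.98


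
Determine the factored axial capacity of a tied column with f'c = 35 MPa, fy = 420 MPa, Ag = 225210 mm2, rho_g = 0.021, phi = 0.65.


Ast = rho * Ag = 0.021 * 225210 = 4729.41 mm2
phi*Pn = 0.65 * 0.80 * (0.85 * 35 * (225210 - 4729.41) + 420 * 4729.41) / 1000
= 4443.74 kN

4443.74


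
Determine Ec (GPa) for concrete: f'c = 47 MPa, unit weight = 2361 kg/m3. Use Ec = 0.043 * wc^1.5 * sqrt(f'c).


Ec = 0.043 * 2361^1.5 * sqrt(47) / 1000
= 33.82 GPa

33.82


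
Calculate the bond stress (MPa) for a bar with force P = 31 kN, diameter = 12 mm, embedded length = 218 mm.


u = P / (pi * db * ld)
= 31 * 1000 / (pi * 12 * 218)
= 3.772 MPa

3.772


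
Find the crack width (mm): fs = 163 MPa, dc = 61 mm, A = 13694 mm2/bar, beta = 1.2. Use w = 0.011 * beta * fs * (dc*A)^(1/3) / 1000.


w = 0.011 * beta * fs * (dc * A)^(1/3) / 1000
= 0.011 * 1.2 * 163 * (61 * 13694)^(1/3) / 1000
= 0.203 mm

0.203


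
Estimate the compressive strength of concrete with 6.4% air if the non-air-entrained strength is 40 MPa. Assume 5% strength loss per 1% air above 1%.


Strength loss = (6.4 - 1) * 5 = 27.0%
f'c = 40 * (1 - 27.0/100)
= 29.2 MPa

29.2


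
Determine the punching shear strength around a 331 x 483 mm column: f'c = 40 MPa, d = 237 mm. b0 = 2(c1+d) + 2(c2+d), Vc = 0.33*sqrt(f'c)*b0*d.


b0 = 2*(331 + 237) + 2*(483 + 237) = 2576 mm
Vc = 0.33 * sqrt(40) * 2576 * 237 / 1000
= 1274.2 kN

1274.2


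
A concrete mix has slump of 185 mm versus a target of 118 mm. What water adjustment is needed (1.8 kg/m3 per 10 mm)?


Difference = 118 - 185 = -67 mm
Water adjustment = -67 * 1.8 / 10 = -12.1 kg/m3

-12.1


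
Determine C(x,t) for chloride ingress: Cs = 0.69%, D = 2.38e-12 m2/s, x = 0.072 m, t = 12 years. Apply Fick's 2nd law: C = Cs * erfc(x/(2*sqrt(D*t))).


t_seconds = 12 * 365.25 * 24 * 3600 = 378691200.0 s
arg = 0.072 / (2 * sqrt(2.38e-12 * 378691200.0))
= 1.1991
erfc(1.1991) = 0.0899
C = 0.69 * 0.0899 = 0.062%

0.062


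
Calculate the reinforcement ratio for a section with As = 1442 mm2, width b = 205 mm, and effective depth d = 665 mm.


rho = As / (b * d)
= 1442 / (205 * 665)
= 0.0106

0.0106


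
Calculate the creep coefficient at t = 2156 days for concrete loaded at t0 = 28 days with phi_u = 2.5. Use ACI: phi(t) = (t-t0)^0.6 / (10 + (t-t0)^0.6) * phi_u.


dt = 2156 - 28 = 2128
phi = 2128^0.6 / (10 + 2128^0.6) * 2.5
= 2.271

2.271


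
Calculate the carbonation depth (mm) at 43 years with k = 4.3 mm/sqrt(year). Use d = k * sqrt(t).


depth = k * sqrt(t)
= 4.3 * sqrt(43)
= 28.2 mm

28.2


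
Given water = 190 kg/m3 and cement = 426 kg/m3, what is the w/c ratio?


w/c = water / cement
w/c = 190 / 426 = 0.446

0.446


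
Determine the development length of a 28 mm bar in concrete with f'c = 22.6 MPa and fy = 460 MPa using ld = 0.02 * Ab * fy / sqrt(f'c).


Ab = pi * 28^2 / 4 = 615.752 mm2
ld = 0.02 * 615.752 * 460 / sqrt(22.6)
= 1191.6 mm

1191.6


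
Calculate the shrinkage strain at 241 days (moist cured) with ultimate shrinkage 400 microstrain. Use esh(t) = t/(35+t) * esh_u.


esh(241) = 241 / (35 + 241) * 400
= 241 / 276 * 400
= 349.3 microstrain

349.3


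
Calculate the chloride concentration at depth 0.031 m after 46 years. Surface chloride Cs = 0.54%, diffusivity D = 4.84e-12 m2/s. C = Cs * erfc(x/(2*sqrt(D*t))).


t_seconds = 46 * 365.25 * 24 * 3600 = 1451649600.0 s
arg = 0.031 / (2 * sqrt(4.84e-12 * 1451649600.0))
= 0.1849
erfc(0.1849) = 0.7937
C = 0.54 * 0.7937 = 0.4286%

0.4286


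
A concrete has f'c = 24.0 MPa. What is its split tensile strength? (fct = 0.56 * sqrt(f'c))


fct = 0.56 * sqrt(24.0)
= 0.56 * 4.899
= 2.743 MPa

2.743


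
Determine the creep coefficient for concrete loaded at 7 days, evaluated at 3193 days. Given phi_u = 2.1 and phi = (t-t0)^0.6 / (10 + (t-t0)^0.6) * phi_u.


dt = 3193 - 7 = 3186
phi = 3186^0.6 / (10 + 3186^0.6) * 2.1
= 1.946

1.946


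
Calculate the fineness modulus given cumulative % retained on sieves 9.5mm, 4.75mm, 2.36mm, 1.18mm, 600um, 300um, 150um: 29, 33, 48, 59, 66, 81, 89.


FM = sum(cumulative % retained) / 100
= 405 / 100
= 4.05

4.05


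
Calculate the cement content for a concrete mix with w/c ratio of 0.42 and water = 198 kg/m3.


Cement = water / (w/c)
= 198 / 0.42
= 471.4 kg/m3

471.4


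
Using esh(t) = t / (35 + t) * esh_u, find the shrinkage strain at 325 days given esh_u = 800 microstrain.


esh(325) = 325 / (35 + 325) * 800
= 325 / 360 * 800
= 722.2 microstrain

722.2


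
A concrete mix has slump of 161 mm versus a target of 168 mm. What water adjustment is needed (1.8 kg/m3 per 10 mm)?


Difference = 168 - 161 = 7 mm
Water adjustment = 7 * 1.8 / 10 = 1.3 kg/m3

1.3


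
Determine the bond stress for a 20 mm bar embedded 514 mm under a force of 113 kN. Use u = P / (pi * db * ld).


u = P / (pi * db * ld)
= 113 * 1000 / (pi * 20 * 514)
= 3.499 MPa

3.499


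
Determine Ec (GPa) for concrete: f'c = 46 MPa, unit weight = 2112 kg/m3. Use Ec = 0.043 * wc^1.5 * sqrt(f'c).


Ec = 0.043 * 2112^1.5 * sqrt(46) / 1000
= 28.31 GPa

28.31


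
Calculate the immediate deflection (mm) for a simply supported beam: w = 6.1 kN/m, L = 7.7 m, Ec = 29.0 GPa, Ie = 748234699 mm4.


Convert: L = 7.7 m = 7700 mm, Ec = 29.0 GPa = 29000 MPa
delta = 5 * 6.1 * 7700^4 / (384 * 29000 * 748234699)
= 12.87 mm

12.87


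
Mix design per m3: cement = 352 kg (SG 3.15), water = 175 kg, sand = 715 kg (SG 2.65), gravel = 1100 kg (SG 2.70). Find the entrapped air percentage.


Vol cement = 352 / (3.15 * 1000) = 0.111746 m3
Vol water = 175 / 1000 = 0.175 m3
Vol sand = 715 / (2.65 * 1000) = 0.269811 m3
Vol gravel = 1100 / (2.70 * 1000) = 0.407407 m3
Total solid + water volume = 0.963965 m3
Air = (1 - 0.963965) * 100 = 3.6%

3.6


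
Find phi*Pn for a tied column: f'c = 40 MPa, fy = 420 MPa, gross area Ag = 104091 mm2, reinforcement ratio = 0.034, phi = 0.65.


Ast = rho * Ag = 0.034 * 104091 = 3539.094 mm2
phi*Pn = 0.65 * 0.80 * (0.85 * 40 * (104091 - 3539.094) + 420 * 3539.094) / 1000
= 2550.7 kN

2550.7


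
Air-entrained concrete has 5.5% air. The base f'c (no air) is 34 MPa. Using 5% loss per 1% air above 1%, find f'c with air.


Strength loss = (5.5 - 1) * 5 = 22.5%
f'c = 34 * (1 - 22.5/100)
= 26.35 MPa

26.35


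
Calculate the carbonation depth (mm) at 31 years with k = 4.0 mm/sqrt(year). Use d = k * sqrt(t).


depth = k * sqrt(t)
= 4.0 * sqrt(31)
= 22.27 mm

22.27


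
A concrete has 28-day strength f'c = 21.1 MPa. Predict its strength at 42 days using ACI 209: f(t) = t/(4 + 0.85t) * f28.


f(42) = 42 / (4 + 0.85 * 42) * 21.1
= 42 / 39.7 * 21.1
= 22.32 MPa

22.32


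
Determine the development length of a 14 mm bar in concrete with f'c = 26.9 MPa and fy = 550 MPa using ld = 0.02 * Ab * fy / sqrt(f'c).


Ab = pi * 14^2 / 4 = 153.938 mm2
ld = 0.02 * 153.938 * 550 / sqrt(26.9)
= 326.5 mm

326.5


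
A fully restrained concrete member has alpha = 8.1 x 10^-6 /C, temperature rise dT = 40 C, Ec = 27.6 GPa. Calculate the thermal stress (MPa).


sigma = alpha * dT * Ec
= 8.1e-6 * 40 * 27.6 * 1000
= 8.942 MPa

8.942


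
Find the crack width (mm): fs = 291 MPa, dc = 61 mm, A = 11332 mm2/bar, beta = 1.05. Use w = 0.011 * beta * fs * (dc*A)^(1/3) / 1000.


w = 0.011 * beta * fs * (dc * A)^(1/3) / 1000
= 0.011 * 1.05 * 291 * (61 * 11332)^(1/3) / 1000
= 0.297 mm

0.297


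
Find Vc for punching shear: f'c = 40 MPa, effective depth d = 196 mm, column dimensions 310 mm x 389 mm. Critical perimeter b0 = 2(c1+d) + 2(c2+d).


b0 = 2*(310 + 196) + 2*(389 + 196) = 2182 mm
Vc = 0.33 * sqrt(40) * 2182 * 196 / 1000
= 892.6 kN

892.6


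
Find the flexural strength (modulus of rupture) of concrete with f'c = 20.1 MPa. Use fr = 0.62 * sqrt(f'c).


fr = 0.62 * sqrt(20.1)
= 2.78 MPa

2.78


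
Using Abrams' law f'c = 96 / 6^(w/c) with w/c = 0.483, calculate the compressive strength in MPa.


f'c = 96 / 6^0.483
= 96 / 2.376
= 40.4 MPa

40.4
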